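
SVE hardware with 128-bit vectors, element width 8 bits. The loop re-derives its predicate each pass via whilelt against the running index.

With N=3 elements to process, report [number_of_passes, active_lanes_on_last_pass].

[iterations, last_vl] = [1, 3]

lane count: 128 div 8 = 16
N=3: ⌈3/16⌉ = 1 iters; last vl = 3 − 0×16 = 3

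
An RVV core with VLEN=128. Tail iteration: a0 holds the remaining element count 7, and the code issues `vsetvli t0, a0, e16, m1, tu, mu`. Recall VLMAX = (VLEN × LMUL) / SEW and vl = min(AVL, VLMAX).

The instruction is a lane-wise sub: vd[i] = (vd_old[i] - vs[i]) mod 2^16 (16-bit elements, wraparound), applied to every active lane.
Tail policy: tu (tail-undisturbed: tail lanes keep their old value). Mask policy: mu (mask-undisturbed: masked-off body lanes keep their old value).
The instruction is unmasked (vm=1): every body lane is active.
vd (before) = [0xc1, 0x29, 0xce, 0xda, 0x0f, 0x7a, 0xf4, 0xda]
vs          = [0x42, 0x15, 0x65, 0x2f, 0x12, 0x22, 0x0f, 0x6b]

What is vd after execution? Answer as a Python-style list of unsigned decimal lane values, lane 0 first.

VLMAX = (128 × 1) / 16 = 8 lanes
vl = min(AVL, VLMAX) = min(7, 8) = 7
[0] sub(0xc1,0x42) = 0x7f
[1] sub(0x29,0x15) = 0x14
[2] sub(0xce,0x65) = 0x69
[3] sub(0xda,0x2f) = 0xab
[4] sub(0x0f,0x12) = 0xfffd
[5] sub(0x7a,0x22) = 0x58
[6] sub(0xf4,0x0f) = 0xe5
[7] tail/keep = 0xda

vd = [127, 20, 105, 171, 65533, 88, 229, 218]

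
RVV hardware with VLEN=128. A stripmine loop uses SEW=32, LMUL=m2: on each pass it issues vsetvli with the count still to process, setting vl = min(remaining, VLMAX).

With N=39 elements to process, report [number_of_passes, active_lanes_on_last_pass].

[iterations, last_vl] = [5, 7]

VLMAX = VLEN×LMUL/SEW = 128×2/32 = 8
iterations = ceil(39/8) = 5; final-pass vl = 7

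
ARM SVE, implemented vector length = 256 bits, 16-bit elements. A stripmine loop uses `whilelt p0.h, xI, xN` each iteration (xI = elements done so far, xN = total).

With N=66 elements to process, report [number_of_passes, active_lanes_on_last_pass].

[iterations, last_vl] = [5, 2]

register lanes = 256/16 = 16
66 elements at 16/iter → 5 passes, remainder 2 on the last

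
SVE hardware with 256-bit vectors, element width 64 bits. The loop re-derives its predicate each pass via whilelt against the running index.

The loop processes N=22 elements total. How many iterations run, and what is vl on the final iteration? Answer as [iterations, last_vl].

[iterations, last_vl] = [6, 2]

lane count: 256 div 64 = 4
iterations = ceil(22/4) = 6; final-pass vl = 2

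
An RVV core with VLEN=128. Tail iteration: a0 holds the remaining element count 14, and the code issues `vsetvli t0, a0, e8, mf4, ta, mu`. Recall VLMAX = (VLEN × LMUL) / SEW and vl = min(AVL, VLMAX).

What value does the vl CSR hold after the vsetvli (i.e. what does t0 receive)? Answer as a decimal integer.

vl = 4

VLMAX = VLEN×LMUL/SEW = 128×1/4/8 = 4
vl = min(AVL, VLMAX) = min(14, 4) = 4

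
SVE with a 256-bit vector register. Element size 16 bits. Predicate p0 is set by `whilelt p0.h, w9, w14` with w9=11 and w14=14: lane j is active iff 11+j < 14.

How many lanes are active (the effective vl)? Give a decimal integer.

vl = 3

lane count: 256 div 16 = 16
active while 11+j < 14, i.e. j ∈ [0,3) capped at 16 ⇒ 3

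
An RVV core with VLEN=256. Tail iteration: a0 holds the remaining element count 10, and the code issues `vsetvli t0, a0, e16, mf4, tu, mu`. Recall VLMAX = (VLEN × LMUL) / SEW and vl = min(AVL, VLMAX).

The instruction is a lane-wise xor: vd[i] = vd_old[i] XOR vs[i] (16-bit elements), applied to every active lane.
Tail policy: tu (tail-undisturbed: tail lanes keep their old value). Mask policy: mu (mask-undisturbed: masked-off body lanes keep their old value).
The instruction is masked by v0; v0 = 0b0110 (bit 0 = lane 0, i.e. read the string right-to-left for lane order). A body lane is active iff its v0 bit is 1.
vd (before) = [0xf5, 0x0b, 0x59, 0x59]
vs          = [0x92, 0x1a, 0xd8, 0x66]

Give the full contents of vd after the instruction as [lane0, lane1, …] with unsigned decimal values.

lanes per group: 256·1/4/16 = 4
vl = min(AVL, VLMAX) = min(10, 4) = 4
vd[0] mask-off/keep -> 0xf5
vd[1] xor(0x0b,0x1a) -> 0x11
vd[2] xor(0x59,0xd8) -> 0x81
vd[3] mask-off/keep -> 0x59

vd = [245, 17, 129, 89]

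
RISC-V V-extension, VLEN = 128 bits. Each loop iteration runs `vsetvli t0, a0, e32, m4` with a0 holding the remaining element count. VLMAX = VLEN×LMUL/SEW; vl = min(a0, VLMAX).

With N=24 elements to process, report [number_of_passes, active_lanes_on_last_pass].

[iterations, last_vl] = [2, 8]

VLMAX = VLEN×LMUL/SEW = 128×4/32 = 16
iterations = ceil(24/16) = 2; final-pass vl = 8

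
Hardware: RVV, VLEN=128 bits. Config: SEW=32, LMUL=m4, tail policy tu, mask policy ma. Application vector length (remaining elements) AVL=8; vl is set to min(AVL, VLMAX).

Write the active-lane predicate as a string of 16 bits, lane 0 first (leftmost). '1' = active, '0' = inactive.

VLMAX = VLEN×LMUL/SEW = 128×4/32 = 16
vl = min(AVL, VLMAX) = min(8, 16) = 8
bits (lane 0 leftmost): 1111111100000000

predicate = 1111111100000000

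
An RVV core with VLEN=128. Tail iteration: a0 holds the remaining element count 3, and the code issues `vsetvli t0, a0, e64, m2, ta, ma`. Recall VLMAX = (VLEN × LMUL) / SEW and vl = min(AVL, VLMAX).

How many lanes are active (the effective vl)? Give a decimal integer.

lanes per group: 128·2/64 = 4
AVL=3 ≤ VLMAX=4, so vl = 3

vl = 3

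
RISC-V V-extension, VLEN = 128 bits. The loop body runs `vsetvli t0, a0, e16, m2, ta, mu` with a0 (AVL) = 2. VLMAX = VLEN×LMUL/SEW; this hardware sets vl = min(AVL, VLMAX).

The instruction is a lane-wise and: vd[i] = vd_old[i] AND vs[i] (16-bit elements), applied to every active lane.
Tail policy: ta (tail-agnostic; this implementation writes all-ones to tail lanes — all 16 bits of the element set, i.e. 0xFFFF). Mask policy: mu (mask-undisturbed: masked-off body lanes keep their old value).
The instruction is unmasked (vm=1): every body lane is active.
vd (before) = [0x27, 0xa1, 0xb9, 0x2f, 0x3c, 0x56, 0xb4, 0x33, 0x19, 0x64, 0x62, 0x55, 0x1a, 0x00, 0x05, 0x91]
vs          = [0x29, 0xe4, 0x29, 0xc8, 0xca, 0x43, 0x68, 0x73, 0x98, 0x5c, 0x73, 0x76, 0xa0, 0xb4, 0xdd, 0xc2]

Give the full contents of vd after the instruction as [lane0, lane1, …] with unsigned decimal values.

vd = [33, 160, 65535, 65535, 65535, 65535, 65535, 65535, 65535, 65535, 65535, 65535, 65535, 65535, 65535, 65535]

lanes per group: 128·2/16 = 16
AVL=2 ≤ VLMAX=16, so vl = 2
lane  0: and(0x27,0x29) ⇒ 0x21
lane  1: and(0xa1,0xe4) ⇒ 0xa0
lane  2: tail/ones ⇒ 0xffff
lane  3: tail/ones ⇒ 0xffff
lane  4: tail/ones ⇒ 0xffff
lane  5: tail/ones ⇒ 0xffff
lane  6: tail/ones ⇒ 0xffff
lane  7: tail/ones ⇒ 0xffff
lane  8: tail/ones ⇒ 0xffff
lane  9: tail/ones ⇒ 0xffff
lane 10: tail/ones ⇒ 0xffff
lane 11: tail/ones ⇒ 0xffff
lane 12: tail/ones ⇒ 0xffff
lane 13: tail/ones ⇒ 0xffff
lane 14: tail/ones ⇒ 0xffff
lane 15: tail/ones ⇒ 0xffff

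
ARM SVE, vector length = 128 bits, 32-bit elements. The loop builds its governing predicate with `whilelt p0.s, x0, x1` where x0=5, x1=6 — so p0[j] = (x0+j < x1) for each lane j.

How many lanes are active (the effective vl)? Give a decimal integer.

128-bit reg / 32-bit elem → 4 lanes
active while 5+j < 6, i.e. j ∈ [0,1) capped at 4 ⇒ 1

vl = 1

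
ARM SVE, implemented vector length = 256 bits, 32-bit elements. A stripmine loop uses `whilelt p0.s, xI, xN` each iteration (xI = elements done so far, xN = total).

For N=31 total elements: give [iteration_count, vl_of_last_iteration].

[iterations, last_vl] = [4, 7]

register lanes = 256/32 = 8
31 elements at 8/iter → 4 passes, remainder 7 on the last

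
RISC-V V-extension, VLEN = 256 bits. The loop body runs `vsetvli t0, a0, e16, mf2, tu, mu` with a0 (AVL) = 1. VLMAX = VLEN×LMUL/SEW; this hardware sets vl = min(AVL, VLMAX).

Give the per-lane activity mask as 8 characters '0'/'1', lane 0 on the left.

VLMAX = (256 × 1/2) / 16 = 8 lanes
AVL=1 ≤ VLMAX=8, so vl = 1
bits (lane 0 leftmost): 10000000

predicate = 10000000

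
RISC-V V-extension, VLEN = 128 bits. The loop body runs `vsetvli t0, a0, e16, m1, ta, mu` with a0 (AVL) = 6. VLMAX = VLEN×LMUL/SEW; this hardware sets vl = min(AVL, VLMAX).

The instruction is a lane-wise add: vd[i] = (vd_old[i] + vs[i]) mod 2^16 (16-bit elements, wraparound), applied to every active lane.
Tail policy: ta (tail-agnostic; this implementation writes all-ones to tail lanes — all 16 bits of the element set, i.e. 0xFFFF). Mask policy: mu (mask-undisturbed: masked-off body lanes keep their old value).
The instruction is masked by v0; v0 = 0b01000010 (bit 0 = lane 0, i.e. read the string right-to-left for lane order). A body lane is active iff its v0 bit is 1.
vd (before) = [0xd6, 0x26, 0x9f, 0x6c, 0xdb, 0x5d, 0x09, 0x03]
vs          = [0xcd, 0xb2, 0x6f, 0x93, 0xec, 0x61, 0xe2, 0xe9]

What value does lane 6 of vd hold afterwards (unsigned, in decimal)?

vd[6] = 65535

lanes per group: 128·1/16 = 8
vl = min(AVL, VLMAX) = min(6, 8) = 6
  i=0: mask-off/keep → 214
  i=1: add(0x26,0xb2) → 216
  i=2: mask-off/keep → 159
  i=3: mask-off/keep → 108
  i=4: mask-off/keep → 219
  i=5: mask-off/keep → 93
  i=6: tail/ones → 65535
  i=7: tail/ones → 65535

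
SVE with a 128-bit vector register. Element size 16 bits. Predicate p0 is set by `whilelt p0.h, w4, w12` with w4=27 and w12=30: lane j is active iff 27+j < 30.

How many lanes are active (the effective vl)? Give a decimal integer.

lane count: 128 div 16 = 8
whilelt: lane j active iff 27+j < 30 → j < 3 → 3 active

vl = 3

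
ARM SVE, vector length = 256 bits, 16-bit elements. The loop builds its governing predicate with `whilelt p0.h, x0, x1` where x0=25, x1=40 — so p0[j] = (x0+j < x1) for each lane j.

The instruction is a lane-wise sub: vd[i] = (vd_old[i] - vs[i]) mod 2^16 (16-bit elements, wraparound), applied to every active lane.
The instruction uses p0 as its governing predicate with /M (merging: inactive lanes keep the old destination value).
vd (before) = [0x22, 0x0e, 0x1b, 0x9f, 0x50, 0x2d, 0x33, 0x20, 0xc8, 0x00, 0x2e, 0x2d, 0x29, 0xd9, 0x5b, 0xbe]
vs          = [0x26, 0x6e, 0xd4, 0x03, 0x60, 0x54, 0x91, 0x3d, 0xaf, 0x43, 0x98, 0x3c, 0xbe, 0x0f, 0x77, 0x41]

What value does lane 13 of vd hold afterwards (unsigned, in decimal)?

vd[13] = 202

lane count: 256 div 16 = 16
whilelt: lane j active iff 25+j < 40 → j < 15 → 15 active
lane  0: sub(0x22,0x26) ⇒ 0xfffc
lane  1: sub(0x0e,0x6e) ⇒ 0xffa0
lane  2: sub(0x1b,0xd4) ⇒ 0xff47
lane  3: sub(0x9f,0x03) ⇒ 0x9c
lane  4: sub(0x50,0x60) ⇒ 0xfff0
lane  5: sub(0x2d,0x54) ⇒ 0xffd9
lane  6: sub(0x33,0x91) ⇒ 0xffa2
lane  7: sub(0x20,0x3d) ⇒ 0xffe3
lane  8: sub(0xc8,0xaf) ⇒ 0x19
lane  9: sub(0x00,0x43) ⇒ 0xffbd
lane 10: sub(0x2e,0x98) ⇒ 0xff96
lane 11: sub(0x2d,0x3c) ⇒ 0xfff1
lane 12: sub(0x29,0xbe) ⇒ 0xff6b
lane 13: sub(0xd9,0x0f) ⇒ 0xca
lane 14: sub(0x5b,0x77) ⇒ 0xffe4
lane 15: tail/keep ⇒ 0xbe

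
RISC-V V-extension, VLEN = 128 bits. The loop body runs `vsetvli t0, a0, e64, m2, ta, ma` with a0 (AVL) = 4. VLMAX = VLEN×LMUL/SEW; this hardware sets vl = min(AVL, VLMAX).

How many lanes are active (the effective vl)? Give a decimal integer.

VLMAX = VLEN×LMUL/SEW = 128×2/64 = 4
vl = min(AVL, VLMAX) = min(4, 4) = 4

vl = 4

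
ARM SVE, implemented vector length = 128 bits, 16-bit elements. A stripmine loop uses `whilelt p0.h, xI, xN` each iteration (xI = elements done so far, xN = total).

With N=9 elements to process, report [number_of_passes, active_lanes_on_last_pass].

[iterations, last_vl] = [2, 1]

128-bit reg / 16-bit elem → 8 lanes
iterations = ceil(9/8) = 2; final-pass vl = 1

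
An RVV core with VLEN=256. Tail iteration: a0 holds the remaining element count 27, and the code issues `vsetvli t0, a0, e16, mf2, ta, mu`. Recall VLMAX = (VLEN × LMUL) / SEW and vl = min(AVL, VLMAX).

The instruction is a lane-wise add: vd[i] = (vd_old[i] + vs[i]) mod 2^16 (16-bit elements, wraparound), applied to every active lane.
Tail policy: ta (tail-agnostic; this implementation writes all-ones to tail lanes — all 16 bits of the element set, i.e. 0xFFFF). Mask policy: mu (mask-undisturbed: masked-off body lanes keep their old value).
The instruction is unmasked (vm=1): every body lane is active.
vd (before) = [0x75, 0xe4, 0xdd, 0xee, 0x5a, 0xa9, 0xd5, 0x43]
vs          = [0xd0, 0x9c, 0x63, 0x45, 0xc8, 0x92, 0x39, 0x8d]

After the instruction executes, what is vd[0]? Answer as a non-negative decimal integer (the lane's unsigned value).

lanes per group: 256·1/2/16 = 8
AVL=27 > VLMAX=8, so vl = 8
vd[0] add(0x75,0xd0) -> 0x145
vd[1] add(0xe4,0x9c) -> 0x180
vd[2] add(0xdd,0x63) -> 0x140
vd[3] add(0xee,0x45) -> 0x133
vd[4] add(0x5a,0xc8) -> 0x122
vd[5] add(0xa9,0x92) -> 0x13b
vd[6] add(0xd5,0x39) -> 0x10e
vd[7] add(0x43,0x8d) -> 0xd0

vd[0] = 325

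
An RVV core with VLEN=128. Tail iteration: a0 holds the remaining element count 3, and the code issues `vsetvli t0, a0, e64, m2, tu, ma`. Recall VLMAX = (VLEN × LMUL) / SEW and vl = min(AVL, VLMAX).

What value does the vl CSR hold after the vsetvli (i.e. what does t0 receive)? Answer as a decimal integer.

vl = 3

VLMAX = VLEN×LMUL/SEW = 128×2/64 = 4
vl = min(AVL, VLMAX) = min(3, 4) = 3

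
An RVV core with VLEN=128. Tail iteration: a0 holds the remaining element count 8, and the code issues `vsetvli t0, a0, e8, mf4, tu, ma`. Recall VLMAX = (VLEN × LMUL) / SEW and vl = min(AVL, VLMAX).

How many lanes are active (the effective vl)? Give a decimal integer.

vl = 4

VLMAX = (128 × 1/4) / 8 = 4 lanes
AVL=8 > VLMAX=4, so vl = 4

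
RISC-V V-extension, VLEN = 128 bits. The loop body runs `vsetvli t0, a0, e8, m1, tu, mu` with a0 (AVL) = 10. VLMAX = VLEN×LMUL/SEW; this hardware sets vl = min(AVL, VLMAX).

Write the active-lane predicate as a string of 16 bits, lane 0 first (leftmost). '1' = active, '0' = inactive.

lanes per group: 128·1/8 = 16
AVL=10 ≤ VLMAX=16, so vl = 10
bits (lane 0 leftmost): 1111111111000000

predicate = 1111111111000000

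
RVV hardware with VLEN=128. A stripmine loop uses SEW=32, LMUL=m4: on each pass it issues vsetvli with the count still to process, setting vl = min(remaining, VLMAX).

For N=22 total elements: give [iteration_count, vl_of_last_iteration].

lanes per group: 128·4/32 = 16
N=22: ⌈22/16⌉ = 2 iters; last vl = 22 − 1×16 = 6

[iterations, last_vl] = [2, 6]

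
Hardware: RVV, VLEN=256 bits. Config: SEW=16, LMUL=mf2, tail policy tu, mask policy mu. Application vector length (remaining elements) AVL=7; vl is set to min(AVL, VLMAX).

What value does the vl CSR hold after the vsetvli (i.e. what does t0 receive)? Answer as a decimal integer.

VLMAX = (256 × 1/2) / 16 = 8 lanes
vl ← min(7, 8) = 7

vl = 7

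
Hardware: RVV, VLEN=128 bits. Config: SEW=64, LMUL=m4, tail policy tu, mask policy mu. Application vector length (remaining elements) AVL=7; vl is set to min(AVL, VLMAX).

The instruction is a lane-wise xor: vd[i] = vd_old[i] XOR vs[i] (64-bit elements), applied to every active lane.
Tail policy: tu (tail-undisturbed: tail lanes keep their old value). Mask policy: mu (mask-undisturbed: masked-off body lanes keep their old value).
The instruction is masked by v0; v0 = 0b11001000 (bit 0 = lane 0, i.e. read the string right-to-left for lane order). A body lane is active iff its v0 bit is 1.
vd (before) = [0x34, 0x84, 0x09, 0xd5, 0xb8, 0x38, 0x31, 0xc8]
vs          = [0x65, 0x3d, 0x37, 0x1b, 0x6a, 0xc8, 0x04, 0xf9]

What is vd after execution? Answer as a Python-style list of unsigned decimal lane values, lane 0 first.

vd = [52, 132, 9, 206, 184, 56, 53, 200]

VLMAX = VLEN×LMUL/SEW = 128×4/64 = 8
vl = min(AVL, VLMAX) = min(7, 8) = 7
[0] mask-off/keep = 0x34
[1] mask-off/keep = 0x84
[2] mask-off/keep = 0x09
[3] xor(0xd5,0x1b) = 0xce
[4] mask-off/keep = 0xb8
[5] mask-off/keep = 0x38
[6] xor(0x31,0x04) = 0x35
[7] tail/keep = 0xc8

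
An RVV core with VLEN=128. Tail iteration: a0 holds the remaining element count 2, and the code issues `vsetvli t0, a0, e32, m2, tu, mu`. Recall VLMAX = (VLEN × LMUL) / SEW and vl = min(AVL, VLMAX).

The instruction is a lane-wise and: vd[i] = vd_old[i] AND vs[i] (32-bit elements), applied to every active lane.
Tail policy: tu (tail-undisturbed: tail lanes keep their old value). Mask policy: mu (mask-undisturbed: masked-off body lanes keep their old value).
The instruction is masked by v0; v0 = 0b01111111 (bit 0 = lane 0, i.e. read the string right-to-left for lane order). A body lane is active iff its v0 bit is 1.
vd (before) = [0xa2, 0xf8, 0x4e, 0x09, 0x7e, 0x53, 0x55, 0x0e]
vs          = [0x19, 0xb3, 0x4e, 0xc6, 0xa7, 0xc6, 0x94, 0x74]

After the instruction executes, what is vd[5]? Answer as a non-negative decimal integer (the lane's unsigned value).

lanes per group: 128·2/32 = 8
vl = min(AVL, VLMAX) = min(2, 8) = 2
[0] and(0xa2,0x19) = 0x00
[1] and(0xf8,0xb3) = 0xb0
[2] tail/keep = 0x4e
[3] tail/keep = 0x09
[4] tail/keep = 0x7e
[5] tail/keep = 0x53
[6] tail/keep = 0x55
[7] tail/keep = 0x0e

vd[5] = 83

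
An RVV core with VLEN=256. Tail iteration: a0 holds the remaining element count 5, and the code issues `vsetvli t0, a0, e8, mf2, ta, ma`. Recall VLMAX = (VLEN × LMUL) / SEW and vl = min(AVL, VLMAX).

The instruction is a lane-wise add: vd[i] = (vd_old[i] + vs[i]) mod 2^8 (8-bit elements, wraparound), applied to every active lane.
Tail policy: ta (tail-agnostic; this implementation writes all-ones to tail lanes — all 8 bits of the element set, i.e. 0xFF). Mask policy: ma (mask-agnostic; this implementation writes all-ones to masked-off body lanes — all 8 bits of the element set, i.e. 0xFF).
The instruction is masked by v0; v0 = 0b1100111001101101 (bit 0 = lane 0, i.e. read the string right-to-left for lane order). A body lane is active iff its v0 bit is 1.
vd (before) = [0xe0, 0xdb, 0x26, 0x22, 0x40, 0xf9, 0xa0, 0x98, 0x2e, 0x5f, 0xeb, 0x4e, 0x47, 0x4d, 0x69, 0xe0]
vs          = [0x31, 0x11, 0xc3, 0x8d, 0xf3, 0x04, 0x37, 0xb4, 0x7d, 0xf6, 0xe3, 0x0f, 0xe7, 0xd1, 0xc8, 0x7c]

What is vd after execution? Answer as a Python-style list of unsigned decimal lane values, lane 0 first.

vd = [17, 255, 233, 175, 255, 255, 255, 255, 255, 255, 255, 255, 255, 255, 255, 255]

lanes per group: 256·1/2/8 = 16
vl = min(AVL, VLMAX) = min(5, 16) = 5
lane  0: add(0xe0,0x31) ⇒ 0x11
lane  1: mask-off/ones ⇒ 0xff
lane  2: add(0x26,0xc3) ⇒ 0xe9
lane  3: add(0x22,0x8d) ⇒ 0xaf
lane  4: mask-off/ones ⇒ 0xff
lane  5: tail/ones ⇒ 0xff
lane  6: tail/ones ⇒ 0xff
lane  7: tail/ones ⇒ 0xff
lane  8: tail/ones ⇒ 0xff
lane  9: tail/ones ⇒ 0xff
lane 10: tail/ones ⇒ 0xff
lane 11: tail/ones ⇒ 0xff
lane 12: tail/ones ⇒ 0xff
lane 13: tail/ones ⇒ 0xff
lane 14: tail/ones ⇒ 0xff
lane 15: tail/ones ⇒ 0xff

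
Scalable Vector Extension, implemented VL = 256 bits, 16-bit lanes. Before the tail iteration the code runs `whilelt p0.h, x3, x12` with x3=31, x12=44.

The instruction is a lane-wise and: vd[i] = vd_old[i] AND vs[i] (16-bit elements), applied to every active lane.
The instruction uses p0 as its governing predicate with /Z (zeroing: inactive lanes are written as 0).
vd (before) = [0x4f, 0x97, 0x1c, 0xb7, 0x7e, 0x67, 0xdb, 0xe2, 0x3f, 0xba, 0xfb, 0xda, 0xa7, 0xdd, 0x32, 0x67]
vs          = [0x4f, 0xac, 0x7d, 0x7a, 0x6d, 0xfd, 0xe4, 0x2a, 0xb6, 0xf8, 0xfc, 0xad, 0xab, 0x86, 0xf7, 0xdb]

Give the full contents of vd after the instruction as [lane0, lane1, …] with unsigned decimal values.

vd = [79, 132, 28, 50, 108, 101, 192, 34, 54, 184, 248, 136, 163, 0, 0, 0]

256-bit reg / 16-bit elem → 16 lanes
p0[j] = (31+j < 44); true for j=0..12 → 13 lanes set
lane  0: and(0x4f,0x4f) ⇒ 0x4f
lane  1: and(0x97,0xac) ⇒ 0x84
lane  2: and(0x1c,0x7d) ⇒ 0x1c
lane  3: and(0xb7,0x7a) ⇒ 0x32
lane  4: and(0x7e,0x6d) ⇒ 0x6c
lane  5: and(0x67,0xfd) ⇒ 0x65
lane  6: and(0xdb,0xe4) ⇒ 0xc0
lane  7: and(0xe2,0x2a) ⇒ 0x22
lane  8: and(0x3f,0xb6) ⇒ 0x36
lane  9: and(0xba,0xf8) ⇒ 0xb8
lane 10: and(0xfb,0xfc) ⇒ 0xf8
lane 11: and(0xda,0xad) ⇒ 0x88
lane 12: and(0xa7,0xab) ⇒ 0xa3
lane 13: tail/zero ⇒ 0x00
lane 14: tail/zero ⇒ 0x00
lane 15: tail/zero ⇒ 0x00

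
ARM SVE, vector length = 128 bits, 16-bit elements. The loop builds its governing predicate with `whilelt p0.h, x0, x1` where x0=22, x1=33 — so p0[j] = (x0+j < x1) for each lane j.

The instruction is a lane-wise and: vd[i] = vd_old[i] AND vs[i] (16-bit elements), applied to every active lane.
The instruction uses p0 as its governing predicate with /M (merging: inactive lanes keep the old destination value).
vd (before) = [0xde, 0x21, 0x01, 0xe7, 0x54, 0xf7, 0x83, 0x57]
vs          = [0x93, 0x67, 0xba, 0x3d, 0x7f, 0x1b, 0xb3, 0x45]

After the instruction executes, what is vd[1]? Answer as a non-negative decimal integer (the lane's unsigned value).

128-bit reg / 16-bit elem → 8 lanes
p0[j] = (22+j < 33); true for j=0..7 → 8 lanes set
lane  0: and(0xde,0x93) ⇒ 0x92
lane  1: and(0x21,0x67) ⇒ 0x21
lane  2: and(0x01,0xba) ⇒ 0x00
lane  3: and(0xe7,0x3d) ⇒ 0x25
lane  4: and(0x54,0x7f) ⇒ 0x54
lane  5: and(0xf7,0x1b) ⇒ 0x13
lane  6: and(0x83,0xb3) ⇒ 0x83
lane  7: and(0x57,0x45) ⇒ 0x45

vd[1] = 33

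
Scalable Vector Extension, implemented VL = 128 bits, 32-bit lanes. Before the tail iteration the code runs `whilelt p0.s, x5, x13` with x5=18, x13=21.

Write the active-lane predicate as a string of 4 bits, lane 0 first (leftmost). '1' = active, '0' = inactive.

register lanes = 128/32 = 4
p0[j] = (18+j < 21); true for j=0..2 → 3 lanes set
bits (lane 0 leftmost): 1110

predicate = 1110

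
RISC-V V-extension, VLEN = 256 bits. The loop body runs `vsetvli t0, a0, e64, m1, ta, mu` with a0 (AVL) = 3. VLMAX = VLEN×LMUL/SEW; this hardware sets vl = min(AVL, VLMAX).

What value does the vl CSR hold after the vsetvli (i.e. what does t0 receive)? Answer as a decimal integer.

lanes per group: 256·1/64 = 4
vl = min(AVL, VLMAX) = min(3, 4) = 3

vl = 3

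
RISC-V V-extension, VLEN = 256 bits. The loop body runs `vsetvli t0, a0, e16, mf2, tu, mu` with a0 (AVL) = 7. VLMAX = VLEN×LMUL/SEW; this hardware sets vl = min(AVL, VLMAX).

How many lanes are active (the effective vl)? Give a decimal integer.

lanes per group: 256·1/2/16 = 8
vl = min(AVL, VLMAX) = min(7, 8) = 7

vl = 7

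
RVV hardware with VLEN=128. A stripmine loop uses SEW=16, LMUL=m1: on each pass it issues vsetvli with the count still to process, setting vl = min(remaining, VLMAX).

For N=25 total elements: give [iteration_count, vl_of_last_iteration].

[iterations, last_vl] = [4, 1]

VLMAX = VLEN×LMUL/SEW = 128×1/16 = 8
iterations = ceil(25/8) = 4; final-pass vl = 1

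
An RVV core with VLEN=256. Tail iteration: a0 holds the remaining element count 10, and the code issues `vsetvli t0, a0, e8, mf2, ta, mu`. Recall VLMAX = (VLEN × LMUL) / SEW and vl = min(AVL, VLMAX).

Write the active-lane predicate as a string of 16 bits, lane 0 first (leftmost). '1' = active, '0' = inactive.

lanes per group: 256·1/2/8 = 16
vl = min(AVL, VLMAX) = min(10, 16) = 10
bits (lane 0 leftmost): 1111111111000000

predicate = 1111111111000000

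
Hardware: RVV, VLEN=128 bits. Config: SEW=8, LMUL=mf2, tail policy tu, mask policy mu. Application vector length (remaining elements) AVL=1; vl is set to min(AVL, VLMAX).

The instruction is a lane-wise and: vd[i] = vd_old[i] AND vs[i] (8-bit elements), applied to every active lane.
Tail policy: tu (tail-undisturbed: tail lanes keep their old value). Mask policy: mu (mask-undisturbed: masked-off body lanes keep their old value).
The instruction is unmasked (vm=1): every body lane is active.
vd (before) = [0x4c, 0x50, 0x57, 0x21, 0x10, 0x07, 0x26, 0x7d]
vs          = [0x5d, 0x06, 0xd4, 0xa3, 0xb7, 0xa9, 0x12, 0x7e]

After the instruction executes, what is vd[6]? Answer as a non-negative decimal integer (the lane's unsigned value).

lanes per group: 128·1/2/8 = 8
AVL=1 ≤ VLMAX=8, so vl = 1
[0] and(0x4c,0x5d) = 0x4c
[1] tail/keep = 0x50
[2] tail/keep = 0x57
[3] tail/keep = 0x21
[4] tail/keep = 0x10
[5] tail/keep = 0x07
[6] tail/keep = 0x26
[7] tail/keep = 0x7d

vd[6] = 38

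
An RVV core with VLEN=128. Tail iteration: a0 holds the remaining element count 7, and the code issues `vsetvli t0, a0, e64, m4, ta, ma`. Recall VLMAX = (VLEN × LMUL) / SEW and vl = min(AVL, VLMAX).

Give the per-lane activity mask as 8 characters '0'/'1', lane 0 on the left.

predicate = 11111110

lanes per group: 128·4/64 = 8
vl = min(AVL, VLMAX) = min(7, 8) = 7
bits (lane 0 leftmost): 11111110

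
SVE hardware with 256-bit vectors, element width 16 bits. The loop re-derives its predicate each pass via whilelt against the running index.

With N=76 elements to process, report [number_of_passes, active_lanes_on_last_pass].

register lanes = 256/16 = 16
N=76: ⌈76/16⌉ = 5 iters; last vl = 76 − 4×16 = 12

[iterations, last_vl] = [5, 12]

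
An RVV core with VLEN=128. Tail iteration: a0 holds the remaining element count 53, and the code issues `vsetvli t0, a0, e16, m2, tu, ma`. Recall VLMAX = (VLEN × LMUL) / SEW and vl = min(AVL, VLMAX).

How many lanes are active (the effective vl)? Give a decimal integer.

lanes per group: 128·2/16 = 16
AVL=53 > VLMAX=16, so vl = 16

vl = 16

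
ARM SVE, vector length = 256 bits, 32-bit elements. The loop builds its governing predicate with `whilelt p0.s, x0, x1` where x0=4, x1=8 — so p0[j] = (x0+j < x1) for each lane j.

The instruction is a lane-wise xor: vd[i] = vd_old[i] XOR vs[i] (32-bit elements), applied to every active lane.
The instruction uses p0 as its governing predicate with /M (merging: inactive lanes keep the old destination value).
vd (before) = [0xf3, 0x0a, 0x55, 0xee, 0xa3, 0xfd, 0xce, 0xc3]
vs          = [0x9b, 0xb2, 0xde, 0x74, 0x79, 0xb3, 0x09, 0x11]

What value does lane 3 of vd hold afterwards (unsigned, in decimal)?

vd[3] = 154

register lanes = 256/32 = 8
p0[j] = (4+j < 8); true for j=0..3 → 4 lanes set
[0] xor(0xf3,0x9b) = 0x68
[1] xor(0x0a,0xb2) = 0xb8
[2] xor(0x55,0xde) = 0x8b
[3] xor(0xee,0x74) = 0x9a
[4] tail/keep = 0xa3
[5] tail/keep = 0xfd
[6] tail/keep = 0xce
[7] tail/keep = 0xc3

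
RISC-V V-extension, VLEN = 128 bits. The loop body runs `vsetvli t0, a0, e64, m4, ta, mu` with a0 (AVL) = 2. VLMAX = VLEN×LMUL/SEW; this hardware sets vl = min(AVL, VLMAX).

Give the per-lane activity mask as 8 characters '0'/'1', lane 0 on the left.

predicate = 11000000

VLMAX = VLEN×LMUL/SEW = 128×4/64 = 8
AVL=2 ≤ VLMAX=8, so vl = 2
bits (lane 0 leftmost): 11000000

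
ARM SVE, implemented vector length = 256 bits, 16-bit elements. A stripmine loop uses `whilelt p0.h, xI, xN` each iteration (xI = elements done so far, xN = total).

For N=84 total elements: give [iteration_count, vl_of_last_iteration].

256-bit reg / 16-bit elem → 16 lanes
N=84: ⌈84/16⌉ = 6 iters; last vl = 84 − 5×16 = 4

[iterations, last_vl] = [6, 4]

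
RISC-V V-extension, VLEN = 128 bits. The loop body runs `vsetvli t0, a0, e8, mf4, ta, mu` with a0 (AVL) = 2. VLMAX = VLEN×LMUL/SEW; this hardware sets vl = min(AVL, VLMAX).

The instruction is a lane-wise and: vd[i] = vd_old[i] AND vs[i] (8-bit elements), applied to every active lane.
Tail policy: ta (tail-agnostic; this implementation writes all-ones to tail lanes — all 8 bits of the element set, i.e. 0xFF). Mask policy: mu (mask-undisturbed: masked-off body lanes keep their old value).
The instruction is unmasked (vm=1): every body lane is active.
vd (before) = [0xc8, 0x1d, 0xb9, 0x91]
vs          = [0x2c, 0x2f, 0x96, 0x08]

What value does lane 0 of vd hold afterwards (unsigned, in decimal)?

vd[0] = 8

lanes per group: 128·1/4/8 = 4
vl ← min(2, 4) = 2
  i=0: and(0xc8,0x2c) → 8
  i=1: and(0x1d,0x2f) → 13
  i=2: tail/ones → 255
  i=3: tail/ones → 255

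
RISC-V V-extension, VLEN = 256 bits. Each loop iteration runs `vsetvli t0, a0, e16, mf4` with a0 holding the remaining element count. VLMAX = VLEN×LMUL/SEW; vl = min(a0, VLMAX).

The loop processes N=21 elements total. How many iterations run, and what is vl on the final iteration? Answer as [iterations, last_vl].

[iterations, last_vl] = [6, 1]

VLMAX = VLEN×LMUL/SEW = 256×1/4/16 = 4
21 elements at 4/iter → 6 passes, remainder 1 on the last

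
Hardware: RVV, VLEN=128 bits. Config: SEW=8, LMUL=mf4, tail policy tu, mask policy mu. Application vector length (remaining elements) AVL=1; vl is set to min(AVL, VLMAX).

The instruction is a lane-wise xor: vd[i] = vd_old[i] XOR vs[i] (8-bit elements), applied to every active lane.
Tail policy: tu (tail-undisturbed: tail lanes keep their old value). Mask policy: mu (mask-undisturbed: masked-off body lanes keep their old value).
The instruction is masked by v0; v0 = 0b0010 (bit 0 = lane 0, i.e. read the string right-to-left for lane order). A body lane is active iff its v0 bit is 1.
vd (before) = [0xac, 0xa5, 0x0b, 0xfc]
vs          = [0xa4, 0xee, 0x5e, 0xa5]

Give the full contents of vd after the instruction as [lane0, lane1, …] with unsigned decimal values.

lanes per group: 128·1/4/8 = 4
vl = min(AVL, VLMAX) = min(1, 4) = 1
  i=0: mask-off/keep → 172
  i=1: tail/keep → 165
  i=2: tail/keep → 11
  i=3: tail/keep → 252

vd = [172, 165, 11, 252]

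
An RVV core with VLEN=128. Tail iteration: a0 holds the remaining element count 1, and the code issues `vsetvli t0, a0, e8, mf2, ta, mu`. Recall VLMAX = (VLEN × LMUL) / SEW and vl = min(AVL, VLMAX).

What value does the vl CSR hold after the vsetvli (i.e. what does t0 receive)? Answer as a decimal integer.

VLMAX = (128 × 1/2) / 8 = 8 lanes
vl = min(AVL, VLMAX) = min(1, 8) = 1

vl = 1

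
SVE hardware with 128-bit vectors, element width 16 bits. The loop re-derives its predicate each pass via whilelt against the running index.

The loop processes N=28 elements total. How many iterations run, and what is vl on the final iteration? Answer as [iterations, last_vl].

lane count: 128 div 16 = 8
N=28: ⌈28/8⌉ = 4 iters; last vl = 28 − 3×8 = 4

[iterations, last_vl] = [4, 4]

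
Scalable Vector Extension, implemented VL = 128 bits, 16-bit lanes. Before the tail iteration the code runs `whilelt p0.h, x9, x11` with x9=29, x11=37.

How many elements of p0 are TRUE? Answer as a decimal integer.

vl = 8

128-bit reg / 16-bit elem → 8 lanes
active while 29+j < 37, i.e. j ∈ [0,8) capped at 8 ⇒ 8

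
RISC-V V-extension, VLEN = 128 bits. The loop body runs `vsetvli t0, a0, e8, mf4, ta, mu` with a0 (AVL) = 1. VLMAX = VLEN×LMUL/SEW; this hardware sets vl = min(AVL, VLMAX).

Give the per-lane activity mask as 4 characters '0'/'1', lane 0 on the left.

predicate = 1000

VLMAX = VLEN×LMUL/SEW = 128×1/4/8 = 4
AVL=1 ≤ VLMAX=4, so vl = 1
bits (lane 0 leftmost): 1000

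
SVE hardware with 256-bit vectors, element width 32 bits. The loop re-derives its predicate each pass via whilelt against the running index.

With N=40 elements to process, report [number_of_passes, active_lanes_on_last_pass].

[iterations, last_vl] = [5, 8]

lane count: 256 div 32 = 8
N=40: ⌈40/8⌉ = 5 iters; last vl = 40 − 4×8 = 8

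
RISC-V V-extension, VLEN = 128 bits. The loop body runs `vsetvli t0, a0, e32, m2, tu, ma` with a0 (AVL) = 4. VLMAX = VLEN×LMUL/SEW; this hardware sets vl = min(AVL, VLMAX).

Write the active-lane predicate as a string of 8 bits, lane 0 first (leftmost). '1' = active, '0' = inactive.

VLMAX = VLEN×LMUL/SEW = 128×2/32 = 8
AVL=4 ≤ VLMAX=8, so vl = 4
bits (lane 0 leftmost): 11110000

predicate = 11110000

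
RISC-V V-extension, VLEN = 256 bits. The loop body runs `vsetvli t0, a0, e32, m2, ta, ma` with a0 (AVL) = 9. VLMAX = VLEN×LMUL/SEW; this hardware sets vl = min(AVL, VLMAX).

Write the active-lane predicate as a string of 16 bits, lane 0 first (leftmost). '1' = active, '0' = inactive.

lanes per group: 256·2/32 = 16
vl = min(AVL, VLMAX) = min(9, 16) = 9
bits (lane 0 leftmost): 1111111110000000

predicate = 1111111110000000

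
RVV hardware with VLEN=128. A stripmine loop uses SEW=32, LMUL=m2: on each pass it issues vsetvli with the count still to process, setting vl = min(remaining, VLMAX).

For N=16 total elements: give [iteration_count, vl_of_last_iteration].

[iterations, last_vl] = [2, 8]

VLMAX = (128 × 2) / 32 = 8 lanes
16 elements at 8/iter → 2 passes, remainder 8 on the last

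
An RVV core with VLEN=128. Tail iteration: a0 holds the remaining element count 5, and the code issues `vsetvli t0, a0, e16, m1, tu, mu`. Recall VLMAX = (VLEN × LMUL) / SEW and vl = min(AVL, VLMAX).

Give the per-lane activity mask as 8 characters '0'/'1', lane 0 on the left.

VLMAX = VLEN×LMUL/SEW = 128×1/16 = 8
vl ← min(5, 8) = 5
bits (lane 0 leftmost): 11111000

predicate = 11111000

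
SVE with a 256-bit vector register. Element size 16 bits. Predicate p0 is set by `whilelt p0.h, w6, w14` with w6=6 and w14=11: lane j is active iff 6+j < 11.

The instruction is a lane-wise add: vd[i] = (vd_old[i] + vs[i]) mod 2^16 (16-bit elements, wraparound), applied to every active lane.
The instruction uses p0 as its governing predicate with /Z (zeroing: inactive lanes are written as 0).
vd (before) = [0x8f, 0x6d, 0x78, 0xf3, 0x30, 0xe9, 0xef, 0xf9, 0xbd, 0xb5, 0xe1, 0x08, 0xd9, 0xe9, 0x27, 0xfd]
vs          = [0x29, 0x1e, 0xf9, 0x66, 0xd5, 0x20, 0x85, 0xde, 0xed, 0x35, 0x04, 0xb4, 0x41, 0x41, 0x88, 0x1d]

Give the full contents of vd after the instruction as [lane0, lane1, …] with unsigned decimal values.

register lanes = 256/16 = 16
active while 6+j < 11, i.e. j ∈ [0,5) capped at 16 ⇒ 5
[0] add(0x8f,0x29) = 0xb8
[1] add(0x6d,0x1e) = 0x8b
[2] add(0x78,0xf9) = 0x171
[3] add(0xf3,0x66) = 0x159
[4] add(0x30,0xd5) = 0x105
[5] tail/zero = 0x00
[6] tail/zero = 0x00
[7] tail/zero = 0x00
[8] tail/zero = 0x00
[9] tail/zero = 0x00
[10] tail/zero = 0x00
[11] tail/zero = 0x00
[12] tail/zero = 0x00
[13] tail/zero = 0x00
[14] tail/zero = 0x00
[15] tail/zero = 0x00

vd = [184, 139, 369, 345, 261, 0, 0, 0, 0, 0, 0, 0, 0, 0, 0, 0]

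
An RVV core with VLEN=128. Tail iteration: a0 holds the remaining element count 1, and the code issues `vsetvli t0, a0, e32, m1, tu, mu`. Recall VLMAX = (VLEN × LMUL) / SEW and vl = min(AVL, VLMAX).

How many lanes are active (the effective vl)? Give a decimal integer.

VLMAX = (128 × 1) / 32 = 4 lanes
vl = min(AVL, VLMAX) = min(1, 4) = 1

vl = 1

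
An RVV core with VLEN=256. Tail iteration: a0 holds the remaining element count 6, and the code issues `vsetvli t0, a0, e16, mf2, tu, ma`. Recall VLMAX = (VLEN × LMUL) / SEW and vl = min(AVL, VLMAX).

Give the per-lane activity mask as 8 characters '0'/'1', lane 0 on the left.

predicate = 11111100

VLMAX = (256 × 1/2) / 16 = 8 lanes
vl = min(AVL, VLMAX) = min(6, 8) = 6
bits (lane 0 leftmost): 11111100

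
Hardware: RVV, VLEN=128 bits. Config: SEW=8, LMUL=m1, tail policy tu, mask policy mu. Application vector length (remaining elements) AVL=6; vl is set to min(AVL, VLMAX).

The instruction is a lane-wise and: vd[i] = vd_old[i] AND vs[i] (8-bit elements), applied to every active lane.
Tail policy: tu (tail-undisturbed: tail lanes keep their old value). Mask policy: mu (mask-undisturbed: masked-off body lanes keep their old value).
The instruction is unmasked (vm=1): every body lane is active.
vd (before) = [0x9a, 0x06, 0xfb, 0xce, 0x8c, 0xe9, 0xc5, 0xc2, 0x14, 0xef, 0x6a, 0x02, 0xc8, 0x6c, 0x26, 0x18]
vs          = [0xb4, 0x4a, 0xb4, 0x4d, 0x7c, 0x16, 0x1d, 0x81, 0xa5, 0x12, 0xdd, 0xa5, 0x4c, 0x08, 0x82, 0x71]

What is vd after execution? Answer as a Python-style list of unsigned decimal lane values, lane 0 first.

vd = [144, 2, 176, 76, 12, 0, 197, 194, 20, 239, 106, 2, 200, 108, 38, 24]

lanes per group: 128·1/8 = 16
vl ← min(6, 16) = 6
vd[0] and(0x9a,0xb4) -> 0x90
vd[1] and(0x06,0x4a) -> 0x02
vd[2] and(0xfb,0xb4) -> 0xb0
vd[3] and(0xce,0x4d) -> 0x4c
vd[4] and(0x8c,0x7c) -> 0x0c
vd[5] and(0xe9,0x16) -> 0x00
vd[6] tail/keep -> 0xc5
vd[7] tail/keep -> 0xc2
vd[8] tail/keep -> 0x14
vd[9] tail/keep -> 0xef
vd[10] tail/keep -> 0x6a
vd[11] tail/keep -> 0x02
vd[12] tail/keep -> 0xc8
vd[13] tail/keep -> 0x6c
vd[14] tail/keep -> 0x26
vd[15] tail/keep -> 0x18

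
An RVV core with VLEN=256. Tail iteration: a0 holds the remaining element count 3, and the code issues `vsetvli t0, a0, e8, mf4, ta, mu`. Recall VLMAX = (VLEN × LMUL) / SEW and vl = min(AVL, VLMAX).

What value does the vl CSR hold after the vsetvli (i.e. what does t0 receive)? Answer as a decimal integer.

lanes per group: 256·1/4/8 = 8
vl ← min(3, 8) = 3

vl = 3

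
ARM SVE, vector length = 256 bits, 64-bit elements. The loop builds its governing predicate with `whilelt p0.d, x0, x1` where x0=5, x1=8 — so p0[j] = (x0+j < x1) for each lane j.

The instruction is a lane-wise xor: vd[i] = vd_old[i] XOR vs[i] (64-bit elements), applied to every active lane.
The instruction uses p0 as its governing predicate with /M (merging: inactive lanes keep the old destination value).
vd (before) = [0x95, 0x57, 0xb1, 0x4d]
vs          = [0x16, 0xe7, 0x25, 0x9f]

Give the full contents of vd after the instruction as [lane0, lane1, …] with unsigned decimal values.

vd = [131, 176, 148, 77]

register lanes = 256/64 = 4
active while 5+j < 8, i.e. j ∈ [0,3) capped at 4 ⇒ 3
vd[0] xor(0x95,0x16) -> 0x83
vd[1] xor(0x57,0xe7) -> 0xb0
vd[2] xor(0xb1,0x25) -> 0x94
vd[3] tail/keep -> 0x4d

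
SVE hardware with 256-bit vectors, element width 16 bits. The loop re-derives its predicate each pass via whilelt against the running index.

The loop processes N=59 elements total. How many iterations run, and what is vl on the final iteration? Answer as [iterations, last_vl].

[iterations, last_vl] = [4, 11]

register lanes = 256/16 = 16
iterations = ceil(59/16) = 4; final-pass vl = 11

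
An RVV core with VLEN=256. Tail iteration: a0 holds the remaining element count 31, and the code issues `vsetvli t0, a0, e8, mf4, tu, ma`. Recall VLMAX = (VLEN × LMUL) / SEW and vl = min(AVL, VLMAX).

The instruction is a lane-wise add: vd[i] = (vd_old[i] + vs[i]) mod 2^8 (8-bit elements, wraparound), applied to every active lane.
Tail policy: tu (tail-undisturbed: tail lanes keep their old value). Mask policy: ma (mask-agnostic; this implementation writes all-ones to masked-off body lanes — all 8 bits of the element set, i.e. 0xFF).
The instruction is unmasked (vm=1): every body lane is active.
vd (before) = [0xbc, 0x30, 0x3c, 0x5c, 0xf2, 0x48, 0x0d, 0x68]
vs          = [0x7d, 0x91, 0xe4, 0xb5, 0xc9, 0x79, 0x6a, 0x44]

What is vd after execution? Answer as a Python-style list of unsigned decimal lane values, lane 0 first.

VLMAX = (256 × 1/4) / 8 = 8 lanes
AVL=31 > VLMAX=8, so vl = 8
vd[0] add(0xbc,0x7d) -> 0x39
vd[1] add(0x30,0x91) -> 0xc1
vd[2] add(0x3c,0xe4) -> 0x20
vd[3] add(0x5c,0xb5) -> 0x11
vd[4] add(0xf2,0xc9) -> 0xbb
vd[5] add(0x48,0x79) -> 0xc1
vd[6] add(0x0d,0x6a) -> 0x77
vd[7] add(0x68,0x44) -> 0xac

vd = [57, 193, 32, 17, 187, 193, 119, 172]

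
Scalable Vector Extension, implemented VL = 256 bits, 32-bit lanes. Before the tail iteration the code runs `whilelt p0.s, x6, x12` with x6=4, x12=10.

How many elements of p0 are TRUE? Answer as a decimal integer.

vl = 6

lane count: 256 div 32 = 8
p0[j] = (4+j < 10); true for j=0..5 → 6 lanes set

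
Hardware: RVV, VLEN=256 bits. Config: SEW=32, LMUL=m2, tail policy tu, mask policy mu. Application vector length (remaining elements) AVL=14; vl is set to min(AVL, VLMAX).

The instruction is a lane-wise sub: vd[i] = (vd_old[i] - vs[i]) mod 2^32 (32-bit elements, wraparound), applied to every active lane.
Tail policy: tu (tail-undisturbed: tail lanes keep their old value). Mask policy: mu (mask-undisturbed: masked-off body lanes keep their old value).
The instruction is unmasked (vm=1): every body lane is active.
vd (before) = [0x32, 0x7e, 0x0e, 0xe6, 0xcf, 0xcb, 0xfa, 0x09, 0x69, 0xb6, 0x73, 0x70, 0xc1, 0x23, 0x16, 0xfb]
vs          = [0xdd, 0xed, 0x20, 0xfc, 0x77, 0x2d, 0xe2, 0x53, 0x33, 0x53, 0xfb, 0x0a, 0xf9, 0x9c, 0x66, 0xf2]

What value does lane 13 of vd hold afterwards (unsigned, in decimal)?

vd[13] = 4294967175

VLMAX = VLEN×LMUL/SEW = 256×2/32 = 16
vl ← min(14, 16) = 14
vd[0] sub(0x32,0xdd) -> 0xffffff55
vd[1] sub(0x7e,0xed) -> 0xffffff91
vd[2] sub(0x0e,0x20) -> 0xffffffee
vd[3] sub(0xe6,0xfc) -> 0xffffffea
vd[4] sub(0xcf,0x77) -> 0x58
vd[5] sub(0xcb,0x2d) -> 0x9e
vd[6] sub(0xfa,0xe2) -> 0x18
vd[7] sub(0x09,0x53) -> 0xffffffb6
vd[8] sub(0x69,0x33) -> 0x36
vd[9] sub(0xb6,0x53) -> 0x63
vd[10] sub(0x73,0xfb) -> 0xffffff78
vd[11] sub(0x70,0x0a) -> 0x66
vd[12] sub(0xc1,0xf9) -> 0xffffffc8
vd[13] sub(0x23,0x9c) -> 0xffffff87
vd[14] tail/keep -> 0x16
vd[15] tail/keep -> 0xfb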